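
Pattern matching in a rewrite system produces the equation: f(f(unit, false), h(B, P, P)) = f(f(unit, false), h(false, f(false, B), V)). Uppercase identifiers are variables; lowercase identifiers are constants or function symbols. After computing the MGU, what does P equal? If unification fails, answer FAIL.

f(false, false)

Decompose f/2: f(unit, false) = f(unit, false),  h(B, P, P) = h(false, f(false, B), V).
Delete trivial equation f(unit, false) = f(unit, false).
Decompose h/3: B = false,  P = f(false, B),  P = V.
Bind B := false; substituting into the one remaining equation that mentions B gives: P = f(false, false).
Bind P := f(false, false); substituting into the remaining equation gives: f(false, false) = V.
Bind V := f(false, false).
MGU = { B -> false, P -> f(false, false), V -> f(false, false) }, so P -> f(false, false).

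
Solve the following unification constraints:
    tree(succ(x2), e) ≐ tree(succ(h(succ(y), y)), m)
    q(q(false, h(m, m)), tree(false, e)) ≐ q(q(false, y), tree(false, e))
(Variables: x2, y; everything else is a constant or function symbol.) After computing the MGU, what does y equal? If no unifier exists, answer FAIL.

FAIL

Decompose tree/2: succ(x2) ≐ succ(h(succ(y), y)),  e ≐ m.
Decompose succ/1: x2 ≐ h(succ(y), y).
Bind x2 := h(succ(y), y); no other remaining equation mentions x2.
Clash: constants e and m differ; no unifier exists.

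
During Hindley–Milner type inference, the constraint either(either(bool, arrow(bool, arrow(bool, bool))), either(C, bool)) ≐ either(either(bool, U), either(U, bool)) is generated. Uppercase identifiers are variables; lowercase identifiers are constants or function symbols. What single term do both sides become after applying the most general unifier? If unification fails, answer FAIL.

either(either(bool, arrow(bool, arrow(bool, bool))), either(arrow(bool, arrow(bool, bool)), bool))

Decompose either/2: either(bool, arrow(bool, arrow(bool, bool))) ≐ either(bool, U),  either(C, bool) ≐ either(U, bool).
Decompose either/2: bool ≐ bool,  arrow(bool, arrow(bool, bool)) ≐ U.
Delete trivial equation bool ≐ bool.
Bind U := arrow(bool, arrow(bool, bool)); substituting into the remaining equation gives: either(C, bool) ≐ either(arrow(bool, arrow(bool, bool)), bool).
Decompose either/2: C ≐ arrow(bool, arrow(bool, bool)),  bool ≐ bool.
Bind C := arrow(bool, arrow(bool, bool)); no other remaining equation mentions C.
Delete trivial equation bool ≐ bool.
Applying the MGU to either side gives either(either(bool, arrow(bool, arrow(bool, bool))), either(arrow(bool, arrow(bool, bool)), bool)).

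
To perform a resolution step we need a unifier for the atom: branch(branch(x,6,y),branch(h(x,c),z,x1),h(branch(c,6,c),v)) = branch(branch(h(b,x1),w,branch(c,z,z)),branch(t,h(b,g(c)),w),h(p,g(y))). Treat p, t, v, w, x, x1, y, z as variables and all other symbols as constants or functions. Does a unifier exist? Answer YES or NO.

YES

Decompose branch/3: branch(x,6,y) = branch(h(b,x1),w,branch(c,z,z)),  branch(h(x,c),z,x1) = branch(t,h(b,g(c)),w),  h(branch(c,6,c),v) = h(p,g(y)).
Decompose branch/3: x = h(b,x1),  6 = w,  y = branch(c,z,z).
Bind x := h(b,x1); substituting into the one remaining equation that mentions x gives: branch(h(h(b,x1),c),z,x1) = branch(t,h(b,g(c)),w).
Bind w := 6; substituting into the one remaining equation that mentions w gives: branch(h(h(b,x1),c),z,x1) = branch(t,h(b,g(c)),6).
Bind y := branch(c,z,z); substituting into the one remaining equation that mentions y gives: h(branch(c,6,c),v) = h(p,g(branch(c,z,z))).
Decompose branch/3: h(h(b,x1),c) = t,  z = h(b,g(c)),  x1 = 6.
Bind t := h(h(b,x1),c); no other remaining equation mentions t.
Bind z := h(b,g(c)); substituting into the one remaining equation that mentions z gives: h(branch(c,6,c),v) = h(p,g(branch(c,h(b,g(c)),h(b,g(c))))). Substituting into the earlier binding gives y := branch(c,h(b,g(c)),h(b,g(c))).
Bind x1 := 6; no other remaining equation mentions x1. Substituting into the earlier bindings gives x := h(b,6), t := h(h(b,6),c).
Decompose h/2: branch(c,6,c) = p,  v = g(branch(c,h(b,g(c)),h(b,g(c)))).
Bind p := branch(c,6,c); no other remaining equation mentions p.
Bind v := g(branch(c,h(b,g(c)),h(b,g(c)))).
No equations remain and no clash or occurs-check failure arose, so a unifier exists.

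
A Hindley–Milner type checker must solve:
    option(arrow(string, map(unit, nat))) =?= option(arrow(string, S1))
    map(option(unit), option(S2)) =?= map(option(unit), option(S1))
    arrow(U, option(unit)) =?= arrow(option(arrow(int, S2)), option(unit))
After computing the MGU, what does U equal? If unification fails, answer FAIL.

option(arrow(int, map(unit, nat)))

Decompose option/1: arrow(string, map(unit, nat)) =?= arrow(string, S1).
Decompose arrow/2: string =?= string,  map(unit, nat) =?= S1.
Delete trivial equation string =?= string.
Bind S1 := map(unit, nat); substituting into the one remaining equation that mentions S1 gives: map(option(unit), option(S2)) =?= map(option(unit), option(map(unit, nat))).
Decompose map/2: option(unit) =?= option(unit),  option(S2) =?= option(map(unit, nat)).
Delete trivial equation option(unit) =?= option(unit).
Decompose option/1: S2 =?= map(unit, nat).
Bind S2 := map(unit, nat); substituting into the remaining equation gives: arrow(U, option(unit)) =?= arrow(option(arrow(int, map(unit, nat))), option(unit)).
Decompose arrow/2: U =?= option(arrow(int, map(unit, nat))),  option(unit) =?= option(unit).
Bind U := option(arrow(int, map(unit, nat))); no other remaining equation mentions U.
Delete trivial equation option(unit) =?= option(unit).
MGU = { S1 -> map(unit, nat), S2 -> map(unit, nat), U -> option(arrow(int, map(unit, nat))) }, so U -> option(arrow(int, map(unit, nat))).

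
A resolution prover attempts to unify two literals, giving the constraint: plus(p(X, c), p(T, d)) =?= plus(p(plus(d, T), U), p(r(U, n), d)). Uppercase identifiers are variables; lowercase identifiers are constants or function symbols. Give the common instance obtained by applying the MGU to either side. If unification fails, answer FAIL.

plus(p(plus(d, r(c, n)), c), p(r(c, n), d))

Decompose plus/2: p(X, c) =?= p(plus(d, T), U),  p(T, d) =?= p(r(U, n), d).
Decompose p/2: X =?= plus(d, T),  c =?= U.
Bind X := plus(d, T); no other remaining equation mentions X.
Bind U := c; substituting into the remaining equation gives: p(T, d) =?= p(r(c, n), d).
Decompose p/2: T =?= r(c, n),  d =?= d.
Bind T := r(c, n); no other remaining equation mentions T. Substituting into the earlier binding gives X := plus(d, r(c, n)).
Delete trivial equation d =?= d.
Applying the MGU to either side gives plus(p(plus(d, r(c, n)), c), p(r(c, n), d)).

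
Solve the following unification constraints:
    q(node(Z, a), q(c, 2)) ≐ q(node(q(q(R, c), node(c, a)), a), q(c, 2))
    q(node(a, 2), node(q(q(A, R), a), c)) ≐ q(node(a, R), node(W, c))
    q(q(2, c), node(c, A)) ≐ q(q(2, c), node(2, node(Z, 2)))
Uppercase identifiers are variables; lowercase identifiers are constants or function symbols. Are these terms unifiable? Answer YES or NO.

Decompose q/2: node(Z, a) ≐ node(q(q(R, c), node(c, a)), a),  q(c, 2) ≐ q(c, 2).
Decompose node/2: Z ≐ q(q(R, c), node(c, a)),  a ≐ a.
Bind Z := q(q(R, c), node(c, a)); substituting into the one remaining equation that mentions Z gives: q(q(2, c), node(c, A)) ≐ q(q(2, c), node(2, node(q(q(R, c), node(c, a)), 2))).
Delete trivial equation a ≐ a.
Delete trivial equation q(c, 2) ≐ q(c, 2).
Decompose q/2: node(a, 2) ≐ node(a, R),  node(q(q(A, R), a), c) ≐ node(W, c).
Decompose node/2: a ≐ a,  2 ≐ R.
Delete trivial equation a ≐ a.
Bind R := 2; substituting into the remaining equations gives: node(q(q(A, 2), a), c) ≐ node(W, c),  q(q(2, c), node(c, A)) ≐ q(q(2, c), node(2, node(q(q(2, c), node(c, a)), 2))). Substituting into the earlier binding gives Z := q(q(2, c), node(c, a)).
Decompose node/2: q(q(A, 2), a) ≐ W,  c ≐ c.
Bind W := q(q(A, 2), a); no other remaining equation mentions W.
Delete trivial equation c ≐ c.
Decompose q/2: q(2, c) ≐ q(2, c),  node(c, A) ≐ node(2, node(q(q(2, c), node(c, a)), 2)).
Delete trivial equation q(2, c) ≐ q(2, c).
Decompose node/2: c ≐ 2,  A ≐ node(q(q(2, c), node(c, a)), 2).
Clash: constants c and 2 differ; no unifier exists.

NO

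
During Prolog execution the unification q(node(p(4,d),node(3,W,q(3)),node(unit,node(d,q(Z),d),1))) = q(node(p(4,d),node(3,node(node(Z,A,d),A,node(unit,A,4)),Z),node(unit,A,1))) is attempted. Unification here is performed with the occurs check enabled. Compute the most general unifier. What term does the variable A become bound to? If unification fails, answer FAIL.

node(d,q(q(3)),d)

Decompose q/1: node(p(4,d),node(3,W,q(3)),node(unit,node(d,q(Z),d),1)) = node(p(4,d),node(3,node(node(Z,A,d),A,node(unit,A,4)),Z),node(unit,A,1)).
Decompose node/3: p(4,d) = p(4,d),  node(3,W,q(3)) = node(3,node(node(Z,A,d),A,node(unit,A,4)),Z),  node(unit,node(d,q(Z),d),1) = node(unit,A,1).
Delete trivial equation p(4,d) = p(4,d).
Decompose node/3: 3 = 3,  W = node(node(Z,A,d),A,node(unit,A,4)),  q(3) = Z.
Delete trivial equation 3 = 3.
Bind W := node(node(Z,A,d),A,node(unit,A,4)); no other remaining equation mentions W.
Bind Z := q(3); substituting into the remaining equation gives: node(unit,node(d,q(q(3)),d),1) = node(unit,A,1). Substituting into the earlier binding gives W := node(node(q(3),A,d),A,node(unit,A,4)).
Decompose node/3: unit = unit,  node(d,q(q(3)),d) = A,  1 = 1.
Delete trivial equation unit = unit.
Bind A := node(d,q(q(3)),d); no other remaining equation mentions A. Substituting into the earlier binding gives W := node(node(q(3),node(d,q(q(3)),d),d),node(d,q(q(3)),d),node(unit,node(d,q(q(3)),d),4)).
Delete trivial equation 1 = 1.
MGU = { W -> node(node(q(3),node(d,q(q(3)),d),d),node(d,q(q(3)),d),node(unit,node(d,q(q(3)),d),4)), Z -> q(3), A -> node(d,q(q(3)),d) }, so A -> node(d,q(q(3)),d).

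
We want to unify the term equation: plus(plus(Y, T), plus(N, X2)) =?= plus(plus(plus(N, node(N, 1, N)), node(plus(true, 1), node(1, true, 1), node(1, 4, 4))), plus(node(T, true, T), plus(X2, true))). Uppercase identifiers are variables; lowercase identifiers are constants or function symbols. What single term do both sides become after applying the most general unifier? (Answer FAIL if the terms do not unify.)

FAIL

Decompose plus/2: plus(Y, T) =?= plus(plus(N, node(N, 1, N)), node(plus(true, 1), node(1, true, 1), node(1, 4, 4))),  plus(N, X2) =?= plus(node(T, true, T), plus(X2, true)).
Decompose plus/2: Y =?= plus(N, node(N, 1, N)),  T =?= node(plus(true, 1), node(1, true, 1), node(1, 4, 4)).
Bind Y := plus(N, node(N, 1, N)); no other remaining equation mentions Y.
Bind T := node(plus(true, 1), node(1, true, 1), node(1, 4, 4)); substituting into the remaining equation gives: plus(N, X2) =?= plus(node(node(plus(true, 1), node(1, true, 1), node(1, 4, 4)), true, node(plus(true, 1), node(1, true, 1), node(1, 4, 4))), plus(X2, true)).
Decompose plus/2: N =?= node(node(plus(true, 1), node(1, true, 1), node(1, 4, 4)), true, node(plus(true, 1), node(1, true, 1), node(1, 4, 4))),  X2 =?= plus(X2, true).
Bind N := node(node(plus(true, 1), node(1, true, 1), node(1, 4, 4)), true, node(plus(true, 1), node(1, true, 1), node(1, 4, 4))); no other remaining equation mentions N. Substituting into the earlier binding gives Y := plus(node(node(plus(true, 1), node(1, true, 1), node(1, 4, 4)), true, node(plus(true, 1), node(1, true, 1), node(1, 4, 4))), node(node(node(plus(true, 1), node(1, true, 1), node(1, 4, 4)), true, node(plus(true, 1), node(1, true, 1), node(1, 4, 4))), 1, node(node(plus(true, 1), node(1, true, 1), node(1, 4, 4)), true, node(plus(true, 1), node(1, true, 1), node(1, 4, 4))))).
Occurs check fails: X2 occurs in plus(X2, true); the equation X2 =?= plus(X2, true) has no finite solution.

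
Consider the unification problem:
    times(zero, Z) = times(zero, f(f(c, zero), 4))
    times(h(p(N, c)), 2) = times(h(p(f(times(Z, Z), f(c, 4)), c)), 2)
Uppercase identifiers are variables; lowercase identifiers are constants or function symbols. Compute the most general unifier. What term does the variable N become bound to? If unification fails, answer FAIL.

Decompose times/2: zero = zero,  Z = f(f(c, zero), 4).
Delete trivial equation zero = zero.
Bind Z := f(f(c, zero), 4); substituting into the remaining equation gives: times(h(p(N, c)), 2) = times(h(p(f(times(f(f(c, zero), 4), f(f(c, zero), 4)), f(c, 4)), c)), 2).
Decompose times/2: h(p(N, c)) = h(p(f(times(f(f(c, zero), 4), f(f(c, zero), 4)), f(c, 4)), c)),  2 = 2.
Decompose h/1: p(N, c) = p(f(times(f(f(c, zero), 4), f(f(c, zero), 4)), f(c, 4)), c).
Decompose p/2: N = f(times(f(f(c, zero), 4), f(f(c, zero), 4)), f(c, 4)),  c = c.
Bind N := f(times(f(f(c, zero), 4), f(f(c, zero), 4)), f(c, 4)); no other remaining equation mentions N.
Delete trivial equation c = c.
Delete trivial equation 2 = 2.
MGU = { Z := f(f(c, zero), 4), N := f(times(f(f(c, zero), 4), f(f(c, zero), 4)), f(c, 4)) }, so N := f(times(f(f(c, zero), 4), f(f(c, zero), 4)), f(c, 4)).

f(times(f(f(c, zero), 4), f(f(c, zero), 4)), f(c, 4))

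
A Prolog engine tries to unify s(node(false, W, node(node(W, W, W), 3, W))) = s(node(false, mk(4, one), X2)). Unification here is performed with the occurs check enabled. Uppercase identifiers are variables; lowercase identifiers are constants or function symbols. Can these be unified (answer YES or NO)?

YES

Decompose s/1: node(false, W, node(node(W, W, W), 3, W)) = node(false, mk(4, one), X2).
Decompose node/3: false = false,  W = mk(4, one),  node(node(W, W, W), 3, W) = X2.
Delete trivial equation false = false.
Bind W := mk(4, one); substituting into the remaining equation gives: node(node(mk(4, one), mk(4, one), mk(4, one)), 3, mk(4, one)) = X2.
Bind X2 := node(node(mk(4, one), mk(4, one), mk(4, one)), 3, mk(4, one)).
No equations remain and no clash or occurs-check failure arose, so a unifier exists.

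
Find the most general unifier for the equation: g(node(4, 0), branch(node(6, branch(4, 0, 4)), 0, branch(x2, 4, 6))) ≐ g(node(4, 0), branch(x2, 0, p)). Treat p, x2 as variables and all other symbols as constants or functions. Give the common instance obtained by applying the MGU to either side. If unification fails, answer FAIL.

Decompose g/2: node(4, 0) ≐ node(4, 0),  branch(node(6, branch(4, 0, 4)), 0, branch(x2, 4, 6)) ≐ branch(x2, 0, p).
Delete trivial equation node(4, 0) ≐ node(4, 0).
Decompose branch/3: node(6, branch(4, 0, 4)) ≐ x2,  0 ≐ 0,  branch(x2, 4, 6) ≐ p.
Bind x2 := node(6, branch(4, 0, 4)); substituting into the one remaining equation that mentions x2 gives: branch(node(6, branch(4, 0, 4)), 4, 6) ≐ p.
Delete trivial equation 0 ≐ 0.
Bind p := branch(node(6, branch(4, 0, 4)), 4, 6).
Applying the MGU to either side gives g(node(4, 0), branch(node(6, branch(4, 0, 4)), 0, branch(node(6, branch(4, 0, 4)), 4, 6))).

g(node(4, 0), branch(node(6, branch(4, 0, 4)), 0, branch(node(6, branch(4, 0, 4)), 4, 6)))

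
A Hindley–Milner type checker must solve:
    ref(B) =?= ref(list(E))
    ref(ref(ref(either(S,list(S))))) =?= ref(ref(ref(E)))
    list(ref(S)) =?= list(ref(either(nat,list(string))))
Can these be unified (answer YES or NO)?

YES

Decompose ref/1: B =?= list(E).
Bind B := list(E); no other remaining equation mentions B.
Decompose ref/1: ref(ref(either(S,list(S)))) =?= ref(ref(E)).
Decompose ref/1: ref(either(S,list(S))) =?= ref(E).
Decompose ref/1: either(S,list(S)) =?= E.
Bind E := either(S,list(S)); no other remaining equation mentions E. Substituting into the earlier binding gives B := list(either(S,list(S))).
Decompose list/1: ref(S) =?= ref(either(nat,list(string))).
Decompose ref/1: S =?= either(nat,list(string)).
Bind S := either(nat,list(string)). Substituting into the earlier bindings gives B := list(either(either(nat,list(string)),list(either(nat,list(string))))), E := either(either(nat,list(string)),list(either(nat,list(string)))).
No equations remain and no clash or occurs-check failure arose, so a unifier exists.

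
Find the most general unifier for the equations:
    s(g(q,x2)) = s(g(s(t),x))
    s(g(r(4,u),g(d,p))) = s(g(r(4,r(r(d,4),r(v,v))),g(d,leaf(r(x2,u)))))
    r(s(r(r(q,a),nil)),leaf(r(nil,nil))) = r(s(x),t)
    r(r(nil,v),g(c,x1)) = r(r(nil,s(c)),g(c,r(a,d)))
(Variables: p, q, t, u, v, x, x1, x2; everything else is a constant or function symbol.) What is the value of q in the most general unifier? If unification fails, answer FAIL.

s(leaf(r(nil,nil)))

Decompose s/1: g(q,x2) = g(s(t),x).
Decompose g/2: q = s(t),  x2 = x.
Bind q := s(t); substituting into the one remaining equation that mentions q gives: r(s(r(r(s(t),a),nil)),leaf(r(nil,nil))) = r(s(x),t).
Bind x2 := x; substituting into the one remaining equation that mentions x2 gives: s(g(r(4,u),g(d,p))) = s(g(r(4,r(r(d,4),r(v,v))),g(d,leaf(r(x,u))))).
Decompose s/1: g(r(4,u),g(d,p)) = g(r(4,r(r(d,4),r(v,v))),g(d,leaf(r(x,u)))).
Decompose g/2: r(4,u) = r(4,r(r(d,4),r(v,v))),  g(d,p) = g(d,leaf(r(x,u))).
Decompose r/2: 4 = 4,  u = r(r(d,4),r(v,v)).
Delete trivial equation 4 = 4.
Bind u := r(r(d,4),r(v,v)); substituting into the one remaining equation that mentions u gives: g(d,p) = g(d,leaf(r(x,r(r(d,4),r(v,v))))).
Decompose g/2: d = d,  p = leaf(r(x,r(r(d,4),r(v,v)))).
Delete trivial equation d = d.
Bind p := leaf(r(x,r(r(d,4),r(v,v)))); no other remaining equation mentions p.
Decompose r/2: s(r(r(s(t),a),nil)) = s(x),  leaf(r(nil,nil)) = t.
Decompose s/1: r(r(s(t),a),nil) = x.
Bind x := r(r(s(t),a),nil); no other remaining equation mentions x. Substituting into the earlier bindings gives x2 := r(r(s(t),a),nil), p := leaf(r(r(r(s(t),a),nil),r(r(d,4),r(v,v)))).
Bind t := leaf(r(nil,nil)); no other remaining equation mentions t. Substituting into the earlier bindings gives q := s(leaf(r(nil,nil))), x2 := r(r(s(leaf(r(nil,nil))),a),nil), p := leaf(r(r(r(s(leaf(r(nil,nil))),a),nil),r(r(d,4),r(v,v)))), x := r(r(s(leaf(r(nil,nil))),a),nil).
Decompose r/2: r(nil,v) = r(nil,s(c)),  g(c,x1) = g(c,r(a,d)).
Decompose r/2: nil = nil,  v = s(c).
Delete trivial equation nil = nil.
Bind v := s(c); no other remaining equation mentions v. Substituting into the earlier bindings gives u := r(r(d,4),r(s(c),s(c))), p := leaf(r(r(r(s(leaf(r(nil,nil))),a),nil),r(r(d,4),r(s(c),s(c))))).
Decompose g/2: c = c,  x1 = r(a,d).
Delete trivial equation c = c.
Bind x1 := r(a,d).
MGU = { q -> s(leaf(r(nil,nil))), x2 -> r(r(s(leaf(r(nil,nil))),a),nil), u -> r(r(d,4),r(s(c),s(c))), p -> leaf(r(r(r(s(leaf(r(nil,nil))),a),nil),r(r(d,4),r(s(c),s(c))))), x -> r(r(s(leaf(r(nil,nil))),a),nil), t -> leaf(r(nil,nil)), v -> s(c), x1 -> r(a,d) }, so q -> s(leaf(r(nil,nil))).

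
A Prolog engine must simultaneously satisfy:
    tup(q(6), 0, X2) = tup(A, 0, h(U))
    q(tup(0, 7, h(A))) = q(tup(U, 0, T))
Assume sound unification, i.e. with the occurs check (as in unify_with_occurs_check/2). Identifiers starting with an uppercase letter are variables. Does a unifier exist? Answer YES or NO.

Decompose tup/3: q(6) = A,  0 = 0,  X2 = h(U).
Bind A := q(6); substituting into the one remaining equation that mentions A gives: q(tup(0, 7, h(q(6)))) = q(tup(U, 0, T)).
Delete trivial equation 0 = 0.
Bind X2 := h(U); no other remaining equation mentions X2.
Decompose q/1: tup(0, 7, h(q(6))) = tup(U, 0, T).
Decompose tup/3: 0 = U,  7 = 0,  h(q(6)) = T.
Bind U := 0; no other remaining equation mentions U. Substituting into the earlier binding gives X2 := h(0).
Clash: constants 7 and 0 differ; no unifier exists.

NO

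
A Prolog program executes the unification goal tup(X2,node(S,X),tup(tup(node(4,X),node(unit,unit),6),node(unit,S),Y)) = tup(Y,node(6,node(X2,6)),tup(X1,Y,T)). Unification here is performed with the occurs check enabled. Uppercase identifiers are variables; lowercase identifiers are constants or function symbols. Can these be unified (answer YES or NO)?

YES

Decompose tup/3: X2 = Y,  node(S,X) = node(6,node(X2,6)),  tup(tup(node(4,X),node(unit,unit),6),node(unit,S),Y) = tup(X1,Y,T).
Bind X2 := Y; substituting into the one remaining equation that mentions X2 gives: node(S,X) = node(6,node(Y,6)).
Decompose node/2: S = 6,  X = node(Y,6).
Bind S := 6; substituting into the one remaining equation that mentions S gives: tup(tup(node(4,X),node(unit,unit),6),node(unit,6),Y) = tup(X1,Y,T).
Bind X := node(Y,6); substituting into the remaining equation gives: tup(tup(node(4,node(Y,6)),node(unit,unit),6),node(unit,6),Y) = tup(X1,Y,T).
Decompose tup/3: tup(node(4,node(Y,6)),node(unit,unit),6) = X1,  node(unit,6) = Y,  Y = T.
Bind X1 := tup(node(4,node(Y,6)),node(unit,unit),6); no other remaining equation mentions X1.
Bind Y := node(unit,6); substituting into the remaining equation gives: node(unit,6) = T. Substituting into the earlier bindings gives X2 := node(unit,6), X := node(node(unit,6),6), X1 := tup(node(4,node(node(unit,6),6)),node(unit,unit),6).
Bind T := node(unit,6).
No equations remain and no clash or occurs-check failure arose, so a unifier exists.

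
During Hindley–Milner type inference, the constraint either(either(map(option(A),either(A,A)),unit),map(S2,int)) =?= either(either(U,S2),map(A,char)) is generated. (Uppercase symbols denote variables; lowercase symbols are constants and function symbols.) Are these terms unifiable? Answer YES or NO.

NO

Decompose either/2: either(map(option(A),either(A,A)),unit) =?= either(U,S2),  map(S2,int) =?= map(A,char).
Decompose either/2: map(option(A),either(A,A)) =?= U,  unit =?= S2.
Bind U := map(option(A),either(A,A)); no other remaining equation mentions U.
Bind S2 := unit; substituting into the remaining equation gives: map(unit,int) =?= map(A,char).
Decompose map/2: unit =?= A,  int =?= char.
Bind A := unit; no other remaining equation mentions A. Substituting into the earlier binding gives U := map(option(unit),either(unit,unit)).
Clash: constants int and char differ; no unifier exists.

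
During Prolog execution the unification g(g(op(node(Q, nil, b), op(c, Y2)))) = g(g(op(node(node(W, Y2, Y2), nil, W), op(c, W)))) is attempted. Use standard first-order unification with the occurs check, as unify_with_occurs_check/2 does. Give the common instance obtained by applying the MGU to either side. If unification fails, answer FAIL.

Decompose g/1: g(op(node(Q, nil, b), op(c, Y2))) = g(op(node(node(W, Y2, Y2), nil, W), op(c, W))).
Decompose g/1: op(node(Q, nil, b), op(c, Y2)) = op(node(node(W, Y2, Y2), nil, W), op(c, W)).
Decompose op/2: node(Q, nil, b) = node(node(W, Y2, Y2), nil, W),  op(c, Y2) = op(c, W).
Decompose node/3: Q = node(W, Y2, Y2),  nil = nil,  b = W.
Bind Q := node(W, Y2, Y2); no other remaining equation mentions Q.
Delete trivial equation nil = nil.
Bind W := b; substituting into the remaining equation gives: op(c, Y2) = op(c, b). Substituting into the earlier binding gives Q := node(b, Y2, Y2).
Decompose op/2: c = c,  Y2 = b.
Delete trivial equation c = c.
Bind Y2 := b. Substituting into the earlier binding gives Q := node(b, b, b).
Applying the MGU to either side gives g(g(op(node(node(b, b, b), nil, b), op(c, b)))).

g(g(op(node(node(b, b, b), nil, b), op(c, b))))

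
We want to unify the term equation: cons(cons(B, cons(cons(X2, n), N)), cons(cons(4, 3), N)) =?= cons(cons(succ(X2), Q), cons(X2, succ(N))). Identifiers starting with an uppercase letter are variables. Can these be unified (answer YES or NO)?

NO

Decompose cons/2: cons(B, cons(cons(X2, n), N)) =?= cons(succ(X2), Q),  cons(cons(4, 3), N) =?= cons(X2, succ(N)).
Decompose cons/2: B =?= succ(X2),  cons(cons(X2, n), N) =?= Q.
Bind B := succ(X2); no other remaining equation mentions B.
Bind Q := cons(cons(X2, n), N); no other remaining equation mentions Q.
Decompose cons/2: cons(4, 3) =?= X2,  N =?= succ(N).
Bind X2 := cons(4, 3); no other remaining equation mentions X2. Substituting into the earlier bindings gives B := succ(cons(4, 3)), Q := cons(cons(cons(4, 3), n), N).
Occurs check fails: N occurs in succ(N); the equation N =?= succ(N) has no finite solution.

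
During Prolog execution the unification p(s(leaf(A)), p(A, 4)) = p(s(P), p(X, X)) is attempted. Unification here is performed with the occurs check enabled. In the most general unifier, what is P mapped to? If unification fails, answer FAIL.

leaf(4)

Decompose p/2: s(leaf(A)) = s(P),  p(A, 4) = p(X, X).
Decompose s/1: leaf(A) = P.
Bind P := leaf(A); no other remaining equation mentions P.
Decompose p/2: A = X,  4 = X.
Bind A := X; no other remaining equation mentions A. Substituting into the earlier binding gives P := leaf(X).
Bind X := 4. Substituting into the earlier bindings gives P := leaf(4), A := 4.
MGU = { P = leaf(4), A = 4, X = 4 }, so P = leaf(4).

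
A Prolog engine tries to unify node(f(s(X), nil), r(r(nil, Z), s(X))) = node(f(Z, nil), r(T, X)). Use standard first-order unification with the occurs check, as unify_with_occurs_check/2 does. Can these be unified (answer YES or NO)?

Decompose node/2: f(s(X), nil) = f(Z, nil),  r(r(nil, Z), s(X)) = r(T, X).
Decompose f/2: s(X) = Z,  nil = nil.
Bind Z := s(X); substituting into the one remaining equation that mentions Z gives: r(r(nil, s(X)), s(X)) = r(T, X).
Delete trivial equation nil = nil.
Decompose r/2: r(nil, s(X)) = T,  s(X) = X.
Bind T := r(nil, s(X)); no other remaining equation mentions T.
Occurs check fails: X occurs in s(X); the equation X = s(X) has no finite solution.

NO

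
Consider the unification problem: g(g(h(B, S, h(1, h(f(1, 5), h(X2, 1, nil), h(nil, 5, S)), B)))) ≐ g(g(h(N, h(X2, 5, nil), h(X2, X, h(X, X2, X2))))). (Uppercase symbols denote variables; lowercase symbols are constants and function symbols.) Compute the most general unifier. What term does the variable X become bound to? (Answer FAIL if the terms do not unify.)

h(f(1, 5), h(1, 1, nil), h(nil, 5, h(1, 5, nil)))

Decompose g/1: g(h(B, S, h(1, h(f(1, 5), h(X2, 1, nil), h(nil, 5, S)), B))) ≐ g(h(N, h(X2, 5, nil), h(X2, X, h(X, X2, X2)))).
Decompose g/1: h(B, S, h(1, h(f(1, 5), h(X2, 1, nil), h(nil, 5, S)), B)) ≐ h(N, h(X2, 5, nil), h(X2, X, h(X, X2, X2))).
Decompose h/3: B ≐ N,  S ≐ h(X2, 5, nil),  h(1, h(f(1, 5), h(X2, 1, nil), h(nil, 5, S)), B) ≐ h(X2, X, h(X, X2, X2)).
Bind B := N; substituting into the one remaining equation that mentions B gives: h(1, h(f(1, 5), h(X2, 1, nil), h(nil, 5, S)), N) ≐ h(X2, X, h(X, X2, X2)).
Bind S := h(X2, 5, nil); substituting into the remaining equation gives: h(1, h(f(1, 5), h(X2, 1, nil), h(nil, 5, h(X2, 5, nil))), N) ≐ h(X2, X, h(X, X2, X2)).
Decompose h/3: 1 ≐ X2,  h(f(1, 5), h(X2, 1, nil), h(nil, 5, h(X2, 5, nil))) ≐ X,  N ≐ h(X, X2, X2).
Bind X2 := 1; substituting into the remaining equations gives: h(f(1, 5), h(1, 1, nil), h(nil, 5, h(1, 5, nil))) ≐ X,  N ≐ h(X, 1, 1). Substituting into the earlier binding gives S := h(1, 5, nil).
Bind X := h(f(1, 5), h(1, 1, nil), h(nil, 5, h(1, 5, nil))); substituting into the remaining equation gives: N ≐ h(h(f(1, 5), h(1, 1, nil), h(nil, 5, h(1, 5, nil))), 1, 1).
Bind N := h(h(f(1, 5), h(1, 1, nil), h(nil, 5, h(1, 5, nil))), 1, 1). Substituting into the earlier binding gives B := h(h(f(1, 5), h(1, 1, nil), h(nil, 5, h(1, 5, nil))), 1, 1).
MGU = { B := h(h(f(1, 5), h(1, 1, nil), h(nil, 5, h(1, 5, nil))), 1, 1), S := h(1, 5, nil), X2 := 1, X := h(f(1, 5), h(1, 1, nil), h(nil, 5, h(1, 5, nil))), N := h(h(f(1, 5), h(1, 1, nil), h(nil, 5, h(1, 5, nil))), 1, 1) }, so X := h(f(1, 5), h(1, 1, nil), h(nil, 5, h(1, 5, nil))).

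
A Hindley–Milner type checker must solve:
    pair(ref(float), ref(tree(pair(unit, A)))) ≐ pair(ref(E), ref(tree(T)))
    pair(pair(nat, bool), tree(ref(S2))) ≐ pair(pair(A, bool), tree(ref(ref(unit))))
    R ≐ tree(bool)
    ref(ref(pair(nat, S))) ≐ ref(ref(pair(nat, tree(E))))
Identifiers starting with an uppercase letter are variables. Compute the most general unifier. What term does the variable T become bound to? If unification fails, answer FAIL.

pair(unit, nat)

Decompose pair/2: ref(float) ≐ ref(E),  ref(tree(pair(unit, A))) ≐ ref(tree(T)).
Decompose ref/1: float ≐ E.
Bind E := float; substituting into the one remaining equation that mentions E gives: ref(ref(pair(nat, S))) ≐ ref(ref(pair(nat, tree(float)))).
Decompose ref/1: tree(pair(unit, A)) ≐ tree(T).
Decompose tree/1: pair(unit, A) ≐ T.
Bind T := pair(unit, A); no other remaining equation mentions T.
Decompose pair/2: pair(nat, bool) ≐ pair(A, bool),  tree(ref(S2)) ≐ tree(ref(ref(unit))).
Decompose pair/2: nat ≐ A,  bool ≐ bool.
Bind A := nat; no other remaining equation mentions A. Substituting into the earlier binding gives T := pair(unit, nat).
Delete trivial equation bool ≐ bool.
Decompose tree/1: ref(S2) ≐ ref(ref(unit)).
Decompose ref/1: S2 ≐ ref(unit).
Bind S2 := ref(unit); no other remaining equation mentions S2.
Bind R := tree(bool); no other remaining equation mentions R.
Decompose ref/1: ref(pair(nat, S)) ≐ ref(pair(nat, tree(float))).
Decompose ref/1: pair(nat, S) ≐ pair(nat, tree(float)).
Decompose pair/2: nat ≐ nat,  S ≐ tree(float).
Delete trivial equation nat ≐ nat.
Bind S := tree(float).
MGU = { E ↦ float, T ↦ pair(unit, nat), A ↦ nat, S2 ↦ ref(unit), R ↦ tree(bool), S ↦ tree(float) }, so T ↦ pair(unit, nat).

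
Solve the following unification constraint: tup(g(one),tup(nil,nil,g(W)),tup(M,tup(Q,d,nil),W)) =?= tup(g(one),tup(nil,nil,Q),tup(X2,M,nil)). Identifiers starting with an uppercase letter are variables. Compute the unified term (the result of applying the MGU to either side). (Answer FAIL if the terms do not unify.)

Decompose tup/3: g(one) =?= g(one),  tup(nil,nil,g(W)) =?= tup(nil,nil,Q),  tup(M,tup(Q,d,nil),W) =?= tup(X2,M,nil).
Delete trivial equation g(one) =?= g(one).
Decompose tup/3: nil =?= nil,  nil =?= nil,  g(W) =?= Q.
Delete trivial equation nil =?= nil.
Delete trivial equation nil =?= nil.
Bind Q := g(W); substituting into the remaining equation gives: tup(M,tup(g(W),d,nil),W) =?= tup(X2,M,nil).
Decompose tup/3: M =?= X2,  tup(g(W),d,nil) =?= M,  W =?= nil.
Bind M := X2; substituting into the one remaining equation that mentions M gives: tup(g(W),d,nil) =?= X2.
Bind X2 := tup(g(W),d,nil); no other remaining equation mentions X2. Substituting into the earlier binding gives M := tup(g(W),d,nil).
Bind W := nil. Substituting into the earlier bindings gives Q := g(nil), M := tup(g(nil),d,nil), X2 := tup(g(nil),d,nil).
Applying the MGU to either side gives tup(g(one),tup(nil,nil,g(nil)),tup(tup(g(nil),d,nil),tup(g(nil),d,nil),nil)).

tup(g(one),tup(nil,nil,g(nil)),tup(tup(g(nil),d,nil),tup(g(nil),d,nil),nil))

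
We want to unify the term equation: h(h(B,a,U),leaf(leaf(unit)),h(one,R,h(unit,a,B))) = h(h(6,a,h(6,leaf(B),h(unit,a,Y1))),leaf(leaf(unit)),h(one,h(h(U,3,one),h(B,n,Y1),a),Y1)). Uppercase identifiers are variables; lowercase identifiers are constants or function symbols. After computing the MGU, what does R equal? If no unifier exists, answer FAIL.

Decompose h/3: h(B,a,U) = h(6,a,h(6,leaf(B),h(unit,a,Y1))),  leaf(leaf(unit)) = leaf(leaf(unit)),  h(one,R,h(unit,a,B)) = h(one,h(h(U,3,one),h(B,n,Y1),a),Y1).
Decompose h/3: B = 6,  a = a,  U = h(6,leaf(B),h(unit,a,Y1)).
Bind B := 6; substituting into the 2 remaining equations that mention B gives: U = h(6,leaf(6),h(unit,a,Y1)),  h(one,R,h(unit,a,6)) = h(one,h(h(U,3,one),h(6,n,Y1),a),Y1).
Delete trivial equation a = a.
Bind U := h(6,leaf(6),h(unit,a,Y1)); substituting into the one remaining equation that mentions U gives: h(one,R,h(unit,a,6)) = h(one,h(h(h(6,leaf(6),h(unit,a,Y1)),3,one),h(6,n,Y1),a),Y1).
Delete trivial equation leaf(leaf(unit)) = leaf(leaf(unit)).
Decompose h/3: one = one,  R = h(h(h(6,leaf(6),h(unit,a,Y1)),3,one),h(6,n,Y1),a),  h(unit,a,6) = Y1.
Delete trivial equation one = one.
Bind R := h(h(h(6,leaf(6),h(unit,a,Y1)),3,one),h(6,n,Y1),a); no other remaining equation mentions R.
Bind Y1 := h(unit,a,6). Substituting into the earlier bindings gives U := h(6,leaf(6),h(unit,a,h(unit,a,6))), R := h(h(h(6,leaf(6),h(unit,a,h(unit,a,6))),3,one),h(6,n,h(unit,a,6)),a).
MGU = { B -> 6, U -> h(6,leaf(6),h(unit,a,h(unit,a,6))), R -> h(h(h(6,leaf(6),h(unit,a,h(unit,a,6))),3,one),h(6,n,h(unit,a,6)),a), Y1 -> h(unit,a,6) }, so R -> h(h(h(6,leaf(6),h(unit,a,h(unit,a,6))),3,one),h(6,n,h(unit,a,6)),a).

h(h(h(6,leaf(6),h(unit,a,h(unit,a,6))),3,one),h(6,n,h(unit,a,6)),a)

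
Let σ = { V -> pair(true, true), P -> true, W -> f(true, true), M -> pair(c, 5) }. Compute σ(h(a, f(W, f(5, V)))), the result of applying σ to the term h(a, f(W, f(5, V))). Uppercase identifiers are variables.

Replace each occurrence of V with pair(true, true).
Replace each occurrence of W with f(true, true).
Result: h(a, f(f(true, true), f(5, pair(true, true)))).

h(a, f(f(true, true), f(5, pair(true, true))))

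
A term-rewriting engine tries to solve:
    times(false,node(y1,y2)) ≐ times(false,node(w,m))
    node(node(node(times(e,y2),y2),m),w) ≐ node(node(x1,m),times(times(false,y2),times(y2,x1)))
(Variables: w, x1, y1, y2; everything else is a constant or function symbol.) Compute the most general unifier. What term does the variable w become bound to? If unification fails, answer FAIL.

times(times(false,m),times(m,node(times(e,m),m)))

Decompose times/2: false ≐ false,  node(y1,y2) ≐ node(w,m).
Delete trivial equation false ≐ false.
Decompose node/2: y1 ≐ w,  y2 ≐ m.
Bind y1 := w; no other remaining equation mentions y1.
Bind y2 := m; substituting into the remaining equation gives: node(node(node(times(e,m),m),m),w) ≐ node(node(x1,m),times(times(false,m),times(m,x1))).
Decompose node/2: node(node(times(e,m),m),m) ≐ node(x1,m),  w ≐ times(times(false,m),times(m,x1)).
Decompose node/2: node(times(e,m),m) ≐ x1,  m ≐ m.
Bind x1 := node(times(e,m),m); substituting into the one remaining equation that mentions x1 gives: w ≐ times(times(false,m),times(m,node(times(e,m),m))).
Delete trivial equation m ≐ m.
Bind w := times(times(false,m),times(m,node(times(e,m),m))). Substituting into the earlier binding gives y1 := times(times(false,m),times(m,node(times(e,m),m))).
MGU = { y1 -> times(times(false,m),times(m,node(times(e,m),m))), y2 -> m, x1 -> node(times(e,m),m), w -> times(times(false,m),times(m,node(times(e,m),m))) }, so w -> times(times(false,m),times(m,node(times(e,m),m))).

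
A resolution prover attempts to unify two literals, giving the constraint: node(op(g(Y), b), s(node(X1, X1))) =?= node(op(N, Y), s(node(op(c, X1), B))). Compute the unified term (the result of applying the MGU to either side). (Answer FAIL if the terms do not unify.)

Decompose node/2: op(g(Y), b) =?= op(N, Y),  s(node(X1, X1)) =?= s(node(op(c, X1), B)).
Decompose op/2: g(Y) =?= N,  b =?= Y.
Bind N := g(Y); no other remaining equation mentions N.
Bind Y := b; no other remaining equation mentions Y. Substituting into the earlier binding gives N := g(b).
Decompose s/1: node(X1, X1) =?= node(op(c, X1), B).
Decompose node/2: X1 =?= op(c, X1),  X1 =?= B.
Occurs check fails: X1 occurs in op(c, X1); the equation X1 =?= op(c, X1) has no finite solution.

FAIL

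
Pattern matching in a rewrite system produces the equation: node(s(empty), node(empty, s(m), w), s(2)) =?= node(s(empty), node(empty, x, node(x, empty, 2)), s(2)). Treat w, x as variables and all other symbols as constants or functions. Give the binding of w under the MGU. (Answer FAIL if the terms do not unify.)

node(s(m), empty, 2)

Decompose node/3: s(empty) =?= s(empty),  node(empty, s(m), w) =?= node(empty, x, node(x, empty, 2)),  s(2) =?= s(2).
Delete trivial equation s(empty) =?= s(empty).
Decompose node/3: empty =?= empty,  s(m) =?= x,  w =?= node(x, empty, 2).
Delete trivial equation empty =?= empty.
Bind x := s(m); substituting into the one remaining equation that mentions x gives: w =?= node(s(m), empty, 2).
Bind w := node(s(m), empty, 2); no other remaining equation mentions w.
Delete trivial equation s(2) =?= s(2).
MGU = { x -> s(m), w -> node(s(m), empty, 2) }, so w -> node(s(m), empty, 2).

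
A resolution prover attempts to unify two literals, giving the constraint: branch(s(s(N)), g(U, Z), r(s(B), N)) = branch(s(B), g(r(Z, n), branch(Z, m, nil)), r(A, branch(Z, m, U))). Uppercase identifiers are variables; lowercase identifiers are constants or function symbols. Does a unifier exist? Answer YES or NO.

NO

Decompose branch/3: s(s(N)) = s(B),  g(U, Z) = g(r(Z, n), branch(Z, m, nil)),  r(s(B), N) = r(A, branch(Z, m, U)).
Decompose s/1: s(N) = B.
Bind B := s(N); substituting into the one remaining equation that mentions B gives: r(s(s(N)), N) = r(A, branch(Z, m, U)).
Decompose g/2: U = r(Z, n),  Z = branch(Z, m, nil).
Bind U := r(Z, n); substituting into the one remaining equation that mentions U gives: r(s(s(N)), N) = r(A, branch(Z, m, r(Z, n))).
Occurs check fails: Z occurs in branch(Z, m, nil); the equation Z = branch(Z, m, nil) has no finite solution.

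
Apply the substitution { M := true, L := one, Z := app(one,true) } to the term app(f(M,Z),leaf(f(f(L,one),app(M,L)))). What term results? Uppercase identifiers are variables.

app(f(true,app(one,true)),leaf(f(f(one,one),app(true,one))))

Replace each occurrence of M with true.
Replace each occurrence of L with one.
Replace each occurrence of Z with app(one,true).
Result: app(f(true,app(one,true)),leaf(f(f(one,one),app(true,one)))).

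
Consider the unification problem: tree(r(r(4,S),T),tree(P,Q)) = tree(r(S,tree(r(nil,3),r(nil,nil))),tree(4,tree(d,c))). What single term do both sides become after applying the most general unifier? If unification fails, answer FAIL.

FAIL

Decompose tree/2: r(r(4,S),T) = r(S,tree(r(nil,3),r(nil,nil))),  tree(P,Q) = tree(4,tree(d,c)).
Decompose r/2: r(4,S) = S,  T = tree(r(nil,3),r(nil,nil)).
Occurs check fails: S occurs in r(4,S); the equation S = r(4,S) has no finite solution.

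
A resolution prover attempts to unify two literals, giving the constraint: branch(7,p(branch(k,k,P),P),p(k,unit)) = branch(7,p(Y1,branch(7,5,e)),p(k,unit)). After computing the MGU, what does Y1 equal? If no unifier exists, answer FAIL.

Decompose branch/3: 7 = 7,  p(branch(k,k,P),P) = p(Y1,branch(7,5,e)),  p(k,unit) = p(k,unit).
Delete trivial equation 7 = 7.
Decompose p/2: branch(k,k,P) = Y1,  P = branch(7,5,e).
Bind Y1 := branch(k,k,P); no other remaining equation mentions Y1.
Bind P := branch(7,5,e); no other remaining equation mentions P. Substituting into the earlier binding gives Y1 := branch(k,k,branch(7,5,e)).
Delete trivial equation p(k,unit) = p(k,unit).
MGU = { Y1 ↦ branch(k,k,branch(7,5,e)), P ↦ branch(7,5,e) }, so Y1 ↦ branch(k,k,branch(7,5,e)).

branch(k,k,branch(7,5,e))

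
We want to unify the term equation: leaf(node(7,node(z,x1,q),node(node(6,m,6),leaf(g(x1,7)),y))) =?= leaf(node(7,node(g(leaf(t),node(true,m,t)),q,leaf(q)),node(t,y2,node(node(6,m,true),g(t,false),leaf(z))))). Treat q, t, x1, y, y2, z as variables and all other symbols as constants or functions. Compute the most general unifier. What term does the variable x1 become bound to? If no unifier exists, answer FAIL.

Decompose leaf/1: node(7,node(z,x1,q),node(node(6,m,6),leaf(g(x1,7)),y)) =?= node(7,node(g(leaf(t),node(true,m,t)),q,leaf(q)),node(t,y2,node(node(6,m,true),g(t,false),leaf(z)))).
Decompose node/3: 7 =?= 7,  node(z,x1,q) =?= node(g(leaf(t),node(true,m,t)),q,leaf(q)),  node(node(6,m,6),leaf(g(x1,7)),y) =?= node(t,y2,node(node(6,m,true),g(t,false),leaf(z))).
Delete trivial equation 7 =?= 7.
Decompose node/3: z =?= g(leaf(t),node(true,m,t)),  x1 =?= q,  q =?= leaf(q).
Bind z := g(leaf(t),node(true,m,t)); substituting into the one remaining equation that mentions z gives: node(node(6,m,6),leaf(g(x1,7)),y) =?= node(t,y2,node(node(6,m,true),g(t,false),leaf(g(leaf(t),node(true,m,t))))).
Bind x1 := q; substituting into the one remaining equation that mentions x1 gives: node(node(6,m,6),leaf(g(q,7)),y) =?= node(t,y2,node(node(6,m,true),g(t,false),leaf(g(leaf(t),node(true,m,t))))).
Occurs check fails: q occurs in leaf(q); the equation q =?= leaf(q) has no finite solution.

FAIL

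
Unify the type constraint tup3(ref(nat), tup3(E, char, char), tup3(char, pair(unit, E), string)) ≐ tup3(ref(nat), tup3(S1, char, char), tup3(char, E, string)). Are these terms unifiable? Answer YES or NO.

Decompose tup3/3: ref(nat) ≐ ref(nat),  tup3(E, char, char) ≐ tup3(S1, char, char),  tup3(char, pair(unit, E), string) ≐ tup3(char, E, string).
Delete trivial equation ref(nat) ≐ ref(nat).
Decompose tup3/3: E ≐ S1,  char ≐ char,  char ≐ char.
Bind E := S1; substituting into the one remaining equation that mentions E gives: tup3(char, pair(unit, S1), string) ≐ tup3(char, S1, string).
Delete trivial equation char ≐ char.
Delete trivial equation char ≐ char.
Decompose tup3/3: char ≐ char,  pair(unit, S1) ≐ S1,  string ≐ string.
Delete trivial equation char ≐ char.
Occurs check fails: S1 occurs in pair(unit, S1); the equation S1 ≐ pair(unit, S1) has no finite solution.

NO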